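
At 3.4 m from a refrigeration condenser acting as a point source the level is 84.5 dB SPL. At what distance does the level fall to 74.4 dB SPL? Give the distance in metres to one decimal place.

10.9 m

For a point source L₁ − L₂ = 20·log₁₀(r₂/r₁), so r₂ = r₁·10^((L₁−L₂)/20).
r₂ = 3.4·10^((84.5−74.4)/20) = 3.4·10^(10.1/20) = 10.88 m.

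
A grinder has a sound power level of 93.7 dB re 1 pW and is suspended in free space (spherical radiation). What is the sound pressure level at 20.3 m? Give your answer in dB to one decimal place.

56.6 dB

L_p = L_w − 10·log₁₀(4π·r²) with r = 20.3 m.
4π·r² = 5178 m², 10·log₁₀ of that is 37.142 dB.
L_p = 93.7 − 37.142 = 56.56 dB.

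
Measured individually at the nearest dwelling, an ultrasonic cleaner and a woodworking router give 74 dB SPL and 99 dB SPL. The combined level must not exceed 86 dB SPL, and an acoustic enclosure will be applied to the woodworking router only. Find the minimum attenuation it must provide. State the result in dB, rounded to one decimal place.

The untreated sources together contribute 10^(74/10) = 2.512e+07, i.e. 74.00 dB SPL.
The limit corresponds to 10^(86/10) = 3.981e+08; subtracting the fixed part leaves 3.730e+08 for the woodworking router, i.e. 85.72 dB SPL.
Required insertion loss = 99 − 85.72 = 13.28 dB.

13.3 dB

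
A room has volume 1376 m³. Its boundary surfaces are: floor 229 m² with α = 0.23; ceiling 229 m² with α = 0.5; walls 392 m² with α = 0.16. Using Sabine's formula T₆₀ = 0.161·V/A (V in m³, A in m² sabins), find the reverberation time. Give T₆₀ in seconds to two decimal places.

0.96 s

Summing Sᵢαᵢ: 229·0.23 + 229·0.5 + 392·0.16 = 229.89 m².
T₆₀ = 0.161 × 1376 / 229.89 = 0.964 s.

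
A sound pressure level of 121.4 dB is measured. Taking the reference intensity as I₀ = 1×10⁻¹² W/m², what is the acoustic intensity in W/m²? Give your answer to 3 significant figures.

L = 10·log₁₀(I/I₀) ⇒ I = I₀·10^(L/10) = 10⁻¹² × 10^12.14.

1.38 W/m²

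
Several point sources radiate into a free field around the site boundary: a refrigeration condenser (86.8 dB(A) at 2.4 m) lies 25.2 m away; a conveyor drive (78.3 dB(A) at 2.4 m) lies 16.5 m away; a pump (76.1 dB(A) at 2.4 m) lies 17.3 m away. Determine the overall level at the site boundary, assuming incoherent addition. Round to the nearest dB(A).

Propagate each source to the receiver with L = L_ref − 20·log₁₀(r/r_ref), then add intensities.
refrigeration condenser: 86.8 − 20·log₁₀(25.2/2.4) = 86.8 − 20.42 = 66.38 dB(A).
conveyor drive: 78.3 − 20·log₁₀(16.5/2.4) = 78.3 − 16.75 = 61.55 dB(A).
pump: 76.1 − 20·log₁₀(17.3/2.4) = 76.1 − 17.16 = 58.94 dB(A).
Σ 10^(L/10) = 6.556e+06 → L_total = 10·log₁₀(6.556e+06) = 68.17 dB(A).

68 dB(A)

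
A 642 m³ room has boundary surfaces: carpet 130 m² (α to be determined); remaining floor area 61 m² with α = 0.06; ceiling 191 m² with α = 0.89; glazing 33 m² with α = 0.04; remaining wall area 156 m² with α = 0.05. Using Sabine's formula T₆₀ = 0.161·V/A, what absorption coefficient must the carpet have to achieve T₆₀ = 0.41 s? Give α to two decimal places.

Required total absorption A = 0.161·642/0.41 = 252.10 m².
Absorption from the other surfaces = 61·0.06 + 191·0.89 + 33·0.04 + 156·0.05 = 182.77 m², so the carpet must supply 69.33 m² over 130 m².
α = 69.33/130 = 0.533.

0.53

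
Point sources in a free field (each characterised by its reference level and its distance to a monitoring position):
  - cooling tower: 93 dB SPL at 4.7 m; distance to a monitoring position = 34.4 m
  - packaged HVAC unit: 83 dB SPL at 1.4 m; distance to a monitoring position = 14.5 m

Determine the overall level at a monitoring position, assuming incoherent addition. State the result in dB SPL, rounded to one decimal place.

First find each source's level at the receiver (point-source: −20·log₁₀(r/r_ref)), then combine on an intensity basis.
cooling tower: 93 − 20·log₁₀(34.4/4.7) = 93 − 17.29 = 75.71 dB SPL.
packaged HVAC unit: 83 − 20·log₁₀(14.5/1.4) = 83 − 20.30 = 62.70 dB SPL.
Σ 10^(L/10) = 3.911e+07 → L_total = 10·log₁₀(3.911e+07) = 75.92 dB SPL.

75.9 dB SPL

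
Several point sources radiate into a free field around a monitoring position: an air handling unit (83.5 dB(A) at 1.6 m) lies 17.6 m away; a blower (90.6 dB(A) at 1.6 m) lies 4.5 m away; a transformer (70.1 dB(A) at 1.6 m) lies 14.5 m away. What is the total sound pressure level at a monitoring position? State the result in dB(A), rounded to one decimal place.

First find each source's level at the receiver (point-source: −20·log₁₀(r/r_ref)), then combine on an intensity basis.
air handling unit: 83.5 − 20·log₁₀(17.6/1.6) = 83.5 − 20.83 = 62.67 dB(A).
blower: 90.6 − 20·log₁₀(4.5/1.6) = 90.6 − 8.98 = 81.62 dB(A).
transformer: 70.1 − 20·log₁₀(14.5/1.6) = 70.1 − 19.14 = 50.96 dB(A).
Σ 10^(L/10) = 1.471e+08 → L_total = 10·log₁₀(1.471e+08) = 81.68 dB(A).

81.7 dB(A)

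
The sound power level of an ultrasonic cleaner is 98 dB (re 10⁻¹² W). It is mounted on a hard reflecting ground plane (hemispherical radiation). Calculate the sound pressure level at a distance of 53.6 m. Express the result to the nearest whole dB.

55 dB

L_p = L_w − 10·log₁₀(2π·r²) with r = 53.6 m.
2π·r² = 1.805e+04 m², 10·log₁₀ of that is 42.565 dB.
L_p = 98 − 42.565 = 55.43 dB.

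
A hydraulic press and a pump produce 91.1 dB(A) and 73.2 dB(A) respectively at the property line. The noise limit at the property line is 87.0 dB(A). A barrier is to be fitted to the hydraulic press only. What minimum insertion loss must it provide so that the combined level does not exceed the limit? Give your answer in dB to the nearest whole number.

Fixed contribution from the other source: Σ 10^(L/10) = 10^(73.2/10) = 2.089e+07 (73.20 dB(A)).
The limit corresponds to 10^(87.0/10) = 5.012e+08; subtracting the fixed part leaves 4.803e+08 for the hydraulic press, i.e. 86.82 dB(A).
Required insertion loss = 91.1 − 86.82 = 4.28 dB.

4 dB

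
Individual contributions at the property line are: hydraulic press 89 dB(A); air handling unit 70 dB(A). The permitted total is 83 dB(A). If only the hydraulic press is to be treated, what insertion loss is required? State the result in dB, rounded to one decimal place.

The untreated sources together contribute 10^(70/10) = 1.000e+07, i.e. 70.00 dB(A).
To meet 83 dB(A) overall, the treated hydraulic press may contribute at most 10^(83/10) − 1.000e+07 = 1.895e+08, i.e. 82.78 dB(A).
So the hydraulic press must be reduced from 89 to 82.78 dB(A): IL = 6.22 dB.

6.2 dB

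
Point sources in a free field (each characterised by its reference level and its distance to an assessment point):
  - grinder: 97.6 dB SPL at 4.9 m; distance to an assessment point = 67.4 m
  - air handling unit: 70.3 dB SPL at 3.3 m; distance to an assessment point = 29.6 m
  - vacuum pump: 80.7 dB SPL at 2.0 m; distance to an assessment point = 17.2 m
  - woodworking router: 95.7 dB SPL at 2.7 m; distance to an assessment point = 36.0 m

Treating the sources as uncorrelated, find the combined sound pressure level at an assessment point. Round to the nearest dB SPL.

Apply inverse-square spreading to bring every level to the receiver, then sum 10^(L/10).
grinder: 97.6 − 20·log₁₀(67.4/4.9) = 97.6 − 22.77 = 74.83 dB SPL.
air handling unit: 70.3 − 20·log₁₀(29.6/3.3) = 70.3 − 19.06 = 51.24 dB SPL.
vacuum pump: 80.7 − 20·log₁₀(17.2/2.0) = 80.7 − 18.69 = 62.01 dB SPL.
woodworking router: 95.7 − 20·log₁₀(36.0/2.7) = 95.7 − 22.50 = 73.20 dB SPL.
Σ 10^(L/10) = 5.303e+07 → L_total = 10·log₁₀(5.303e+07) = 77.25 dB SPL.

77 dB SPL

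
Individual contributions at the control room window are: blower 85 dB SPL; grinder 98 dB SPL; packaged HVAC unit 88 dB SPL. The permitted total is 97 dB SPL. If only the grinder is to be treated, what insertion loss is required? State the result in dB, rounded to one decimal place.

1.9 dB

The untreated sources together contribute 10^(85/10) + 10^(88/10) = 9.472e+08, i.e. 89.76 dB SPL.
To meet 97 dB SPL overall, the treated grinder may contribute at most 10^(97/10) − 9.472e+08 = 4.065e+09, i.e. 96.09 dB SPL.
So the grinder must be reduced from 98 to 96.09 dB SPL: IL = 1.91 dB.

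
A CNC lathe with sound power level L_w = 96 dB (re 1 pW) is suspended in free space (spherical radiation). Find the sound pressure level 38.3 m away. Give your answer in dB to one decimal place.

L_p = L_w − 10·log₁₀(4π·r²) with r = 38.3 m.
4π·r² = 1.843e+04 m², 10·log₁₀ of that is 42.656 dB.
L_p = 96 − 42.656 = 53.34 dB.

53.3 dB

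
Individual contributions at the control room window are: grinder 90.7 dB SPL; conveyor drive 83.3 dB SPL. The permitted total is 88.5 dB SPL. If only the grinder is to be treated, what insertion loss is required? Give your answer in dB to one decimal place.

3.8 dB

Everything except the grinder sums to 10^(83.3/10) = 2.138e+08 in linear terms, 83.30 dB SPL.
The limit corresponds to 10^(88.5/10) = 7.079e+08; subtracting the fixed part leaves 4.941e+08 for the grinder, i.e. 86.94 dB SPL.
So the grinder must be reduced from 90.7 to 86.94 dB SPL: IL = 3.76 dB.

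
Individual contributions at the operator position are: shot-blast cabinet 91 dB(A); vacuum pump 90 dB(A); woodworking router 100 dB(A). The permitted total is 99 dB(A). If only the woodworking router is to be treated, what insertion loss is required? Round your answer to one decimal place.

2.5 dB

Everything except the woodworking router sums to 10^(91/10) + 10^(90/10) = 2.259e+09 in linear terms, 93.54 dB(A).
To meet 99 dB(A) overall, the treated woodworking router may contribute at most 10^(99/10) − 2.259e+09 = 5.684e+09, i.e. 97.55 dB(A).
So the woodworking router must be reduced from 100 to 97.55 dB(A): IL = 2.45 dB.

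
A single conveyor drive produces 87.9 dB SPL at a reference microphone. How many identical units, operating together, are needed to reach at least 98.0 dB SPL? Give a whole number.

N identical sources give L₁ + 10·log₁₀ N, so require 10·log₁₀ N ≥ 98.0 − 87.9 = 10.1 dB.
N ≥ 10^(10.1/10) = 10.233, so N = 11.

11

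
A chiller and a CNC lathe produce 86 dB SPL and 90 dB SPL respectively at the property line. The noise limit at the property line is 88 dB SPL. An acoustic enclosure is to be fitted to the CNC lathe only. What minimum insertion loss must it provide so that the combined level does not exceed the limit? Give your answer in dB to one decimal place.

Everything except the CNC lathe sums to 10^(86/10) = 3.981e+08 in linear terms, 86.00 dB SPL.
To meet 88 dB SPL overall, the treated CNC lathe may contribute at most 10^(88/10) − 3.981e+08 = 2.329e+08, i.e. 83.67 dB SPL.
Required insertion loss = 90 − 83.67 = 6.33 dB.

6.3 dB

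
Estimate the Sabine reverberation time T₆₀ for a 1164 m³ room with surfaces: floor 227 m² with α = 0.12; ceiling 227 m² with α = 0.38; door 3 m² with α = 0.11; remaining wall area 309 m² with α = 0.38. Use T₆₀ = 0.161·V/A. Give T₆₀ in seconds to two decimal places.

0.81 s

A = Σ Sᵢαᵢ = 227·0.12 + 227·0.38 + 3·0.11 + 309·0.38 = 231.25 m².
T₆₀ = 0.161 × 1164 / 231.25 = 0.810 s.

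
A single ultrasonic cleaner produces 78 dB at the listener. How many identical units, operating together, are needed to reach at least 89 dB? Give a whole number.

Need L₁ + 10·log₁₀ N ≥ 89, i.e. log₁₀ N ≥ 1.10.
N ≥ 10^(11.0/10) = 12.589, so N = 13.

13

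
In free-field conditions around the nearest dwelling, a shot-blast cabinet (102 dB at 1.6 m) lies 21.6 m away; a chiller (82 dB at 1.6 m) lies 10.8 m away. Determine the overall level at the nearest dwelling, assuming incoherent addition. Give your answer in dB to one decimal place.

Apply inverse-square spreading to bring every level to the receiver, then sum 10^(L/10).
shot-blast cabinet: 102 − 20·log₁₀(21.6/1.6) = 102 − 22.61 = 79.39 dB.
chiller: 82 − 20·log₁₀(10.8/1.6) = 82 − 16.59 = 65.41 dB.
Σ 10^(L/10) = 9.044e+07 → L_total = 10·log₁₀(9.044e+07) = 79.56 dB.

79.6 dB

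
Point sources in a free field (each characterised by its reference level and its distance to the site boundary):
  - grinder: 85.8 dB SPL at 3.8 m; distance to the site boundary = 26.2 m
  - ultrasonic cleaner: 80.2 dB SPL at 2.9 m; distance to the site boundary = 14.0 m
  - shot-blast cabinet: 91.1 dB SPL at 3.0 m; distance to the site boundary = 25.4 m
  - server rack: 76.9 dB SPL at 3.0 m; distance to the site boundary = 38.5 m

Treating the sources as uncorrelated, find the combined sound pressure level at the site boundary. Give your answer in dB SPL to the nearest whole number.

75 dB SPL

Apply inverse-square spreading to bring every level to the receiver, then sum 10^(L/10).
grinder: 85.8 − 20·log₁₀(26.2/3.8) = 85.8 − 16.77 = 69.03 dB SPL.
ultrasonic cleaner: 80.2 − 20·log₁₀(14.0/2.9) = 80.2 − 13.67 = 66.53 dB SPL.
shot-blast cabinet: 91.1 − 20·log₁₀(25.4/3.0) = 91.1 − 18.55 = 72.55 dB SPL.
server rack: 76.9 − 20·log₁₀(38.5/3.0) = 76.9 − 22.17 = 54.73 dB SPL.
Σ 10^(L/10) = 3.076e+07 → L_total = 10·log₁₀(3.076e+07) = 74.88 dB SPL.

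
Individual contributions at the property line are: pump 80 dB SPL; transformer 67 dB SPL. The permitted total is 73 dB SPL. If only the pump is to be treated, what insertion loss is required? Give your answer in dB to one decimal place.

Fixed contribution from the other source: Σ 10^(L/10) = 10^(67/10) = 5.012e+06 (67.00 dB SPL).
The limit corresponds to 10^(73/10) = 1.995e+07; subtracting the fixed part leaves 1.494e+07 for the pump, i.e. 71.74 dB SPL.
Required insertion loss = 80 − 71.74 = 8.26 dB.

8.3 dB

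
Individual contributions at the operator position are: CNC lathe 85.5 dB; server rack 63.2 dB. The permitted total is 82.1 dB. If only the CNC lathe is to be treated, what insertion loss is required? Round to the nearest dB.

Everything except the CNC lathe sums to 10^(63.2/10) = 2.089e+06 in linear terms, 63.20 dB.
The limit corresponds to 10^(82.1/10) = 1.622e+08; subtracting the fixed part leaves 1.601e+08 for the CNC lathe, i.e. 82.04 dB.
Required insertion loss = 85.5 − 82.04 = 3.46 dB.

3 dB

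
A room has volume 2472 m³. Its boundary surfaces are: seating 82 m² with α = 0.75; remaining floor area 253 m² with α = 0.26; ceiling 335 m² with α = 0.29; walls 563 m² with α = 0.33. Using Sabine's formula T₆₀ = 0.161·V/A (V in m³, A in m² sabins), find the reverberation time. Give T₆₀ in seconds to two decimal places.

A = Σ Sᵢαᵢ = 82·0.75 + 253·0.26 + 335·0.29 + 563·0.33 = 410.22 m².
T₆₀ = 0.161·V/A = 0.161·2472/410.22 = 0.970 s.

0.97 s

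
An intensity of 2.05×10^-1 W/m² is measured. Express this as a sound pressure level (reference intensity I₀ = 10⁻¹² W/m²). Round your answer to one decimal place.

Dividing by I₀ shifts the exponent by 12: I/I₀ = 2.05×10^11.
L = 10·(0.3118 + 11) = 113.12 dB.

113.1 dB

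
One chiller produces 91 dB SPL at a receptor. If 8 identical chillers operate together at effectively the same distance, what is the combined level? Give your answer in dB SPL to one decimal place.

With 8 equal, uncorrelated contributions the intensity is 8× that of one unit, giving a rise of 10·log₁₀ 8.
L_total = 91 + 10·log₁₀(8) = 91 + 9.031 = 100.03 dB SPL.

100.0 dB SPL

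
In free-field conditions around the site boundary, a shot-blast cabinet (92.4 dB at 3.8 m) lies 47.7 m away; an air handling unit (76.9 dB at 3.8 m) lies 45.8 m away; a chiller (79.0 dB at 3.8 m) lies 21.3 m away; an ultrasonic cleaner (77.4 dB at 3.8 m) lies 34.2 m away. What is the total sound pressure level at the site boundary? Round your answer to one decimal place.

Apply inverse-square spreading to bring every level to the receiver, then sum 10^(L/10).
shot-blast cabinet: 92.4 − 20·log₁₀(47.7/3.8) = 92.4 − 21.97 = 70.43 dB.
air handling unit: 76.9 − 20·log₁₀(45.8/3.8) = 76.9 − 21.62 = 55.28 dB.
chiller: 79.0 − 20·log₁₀(21.3/3.8) = 79.0 − 14.97 = 64.03 dB.
ultrasonic cleaner: 77.4 − 20·log₁₀(34.2/3.8) = 77.4 − 19.08 = 58.32 dB.
Σ 10^(L/10) = 1.457e+07 → L_total = 10·log₁₀(1.457e+07) = 71.64 dB.

71.6 dB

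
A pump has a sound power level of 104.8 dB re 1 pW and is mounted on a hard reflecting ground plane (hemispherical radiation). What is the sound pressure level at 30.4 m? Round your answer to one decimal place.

The power spreads over a hemisphere of area 2π·r², so L_p = L_w − 10·log₁₀(2π·r²).
2π·r² = 5807 m², 10·log₁₀ of that is 37.639 dB.
L_p = 104.8 − 37.639 = 67.16 dB.

67.2 dB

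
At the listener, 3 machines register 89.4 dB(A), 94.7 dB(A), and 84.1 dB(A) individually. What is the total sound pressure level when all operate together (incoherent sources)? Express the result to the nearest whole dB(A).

For uncorrelated sources the intensities add, so convert each level to linear form, sum, and take 10·log₁₀ of the total.
Σ 10^(L/10) = 10^(89.4/10) + 10^(94.7/10) + 10^(84.1/10) = 4.079e+09.
L_total = 10·log₁₀(4.079e+09) = 96.11 dB(A).

96 dB(A)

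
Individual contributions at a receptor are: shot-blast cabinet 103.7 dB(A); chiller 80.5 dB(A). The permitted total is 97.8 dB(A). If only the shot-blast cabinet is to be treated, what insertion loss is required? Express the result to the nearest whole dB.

The untreated sources together contribute 10^(80.5/10) = 1.122e+08, i.e. 80.50 dB(A).
The limit corresponds to 10^(97.8/10) = 6.026e+09; subtracting the fixed part leaves 5.913e+09 for the shot-blast cabinet, i.e. 97.72 dB(A).
So the shot-blast cabinet must be reduced from 103.7 to 97.72 dB(A): IL = 5.98 dB.

6 dB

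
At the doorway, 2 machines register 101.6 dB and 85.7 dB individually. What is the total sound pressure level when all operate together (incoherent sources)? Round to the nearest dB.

102 dB

For uncorrelated sources the intensities add, so convert each level to linear form, sum, and take 10·log₁₀ of the total.
Σ 10^(L/10) = 10^(101.6/10) + 10^(85.7/10) = 1.483e+10.
L_total = 10·log₁₀(1.483e+10) = 101.71 dB.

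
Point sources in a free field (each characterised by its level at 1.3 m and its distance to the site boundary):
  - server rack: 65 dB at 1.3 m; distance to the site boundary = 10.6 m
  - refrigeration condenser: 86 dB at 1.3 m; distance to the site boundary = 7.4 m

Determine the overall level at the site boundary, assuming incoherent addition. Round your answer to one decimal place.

70.9 dB

Propagate each source to the receiver with L = L_ref − 20·log₁₀(r/r_ref), then add intensities.
server rack: 65 − 20·log₁₀(10.6/1.3) = 65 − 18.23 = 46.77 dB.
refrigeration condenser: 86 − 20·log₁₀(7.4/1.3) = 86 − 15.11 = 70.89 dB.
Σ 10^(L/10) = 1.233e+07 → L_total = 10·log₁₀(1.233e+07) = 70.91 dB.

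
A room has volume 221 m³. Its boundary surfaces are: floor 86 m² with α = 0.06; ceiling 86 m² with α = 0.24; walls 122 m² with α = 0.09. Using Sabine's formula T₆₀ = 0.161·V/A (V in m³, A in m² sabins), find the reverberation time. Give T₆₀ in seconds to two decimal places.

0.97 s

Total absorption A = 86·0.06 + 86·0.24 + 122·0.09 = 36.78 m² sabins.
T₆₀ = 0.161·V/A = 0.161·221/36.78 = 0.967 s.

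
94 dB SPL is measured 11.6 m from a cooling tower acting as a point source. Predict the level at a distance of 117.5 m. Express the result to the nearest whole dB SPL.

74 dB SPL

Spherical spreading from a point source gives a 20·log₁₀(r₂/r₁) drop.
L₂ = 94 − 20·log₁₀(117.5/11.6) = 94 − 20.112 = 73.89 dB SPL.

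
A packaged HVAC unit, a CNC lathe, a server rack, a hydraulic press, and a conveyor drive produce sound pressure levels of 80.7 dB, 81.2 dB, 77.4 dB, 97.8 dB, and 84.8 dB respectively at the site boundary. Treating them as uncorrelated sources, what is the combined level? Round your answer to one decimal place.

Incoherent sources combine by intensity addition: L_total = 10·log₁₀(Σ 10^(L_i/10)).
Σ 10^(L/10) = 10^(80.7/10) + 10^(81.2/10) + 10^(77.4/10) + 10^(97.8/10) + 10^(84.8/10) = 6.632e+09.
L_total = 10·log₁₀(6.632e+09) = 98.22 dB.

98.2 dB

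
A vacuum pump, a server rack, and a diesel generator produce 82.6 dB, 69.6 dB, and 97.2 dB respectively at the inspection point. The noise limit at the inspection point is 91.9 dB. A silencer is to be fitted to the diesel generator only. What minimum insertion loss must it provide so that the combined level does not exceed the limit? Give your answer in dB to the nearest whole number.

Everything except the diesel generator sums to 10^(82.6/10) + 10^(69.6/10) = 1.911e+08 in linear terms, 82.81 dB.
To meet 91.9 dB overall, the treated diesel generator may contribute at most 10^(91.9/10) − 1.911e+08 = 1.358e+09, i.e. 91.33 dB.
Required insertion loss = 97.2 − 91.33 = 5.87 dB.

6 dB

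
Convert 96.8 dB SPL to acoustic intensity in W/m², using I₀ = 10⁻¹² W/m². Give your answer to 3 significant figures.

L = 10·log₁₀(I/I₀) ⇒ I = I₀·10^(L/10) = 10⁻¹² × 10^9.68.

0.00479 W/m²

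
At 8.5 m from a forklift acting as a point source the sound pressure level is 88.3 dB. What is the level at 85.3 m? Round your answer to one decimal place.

68.3 dB

For a point source, L₂ = L₁ − 20·log₁₀(r₂/r₁).
L₂ = 88.3 − 20·log₁₀(85.3/8.5) = 88.3 − 20.031 = 68.27 dB.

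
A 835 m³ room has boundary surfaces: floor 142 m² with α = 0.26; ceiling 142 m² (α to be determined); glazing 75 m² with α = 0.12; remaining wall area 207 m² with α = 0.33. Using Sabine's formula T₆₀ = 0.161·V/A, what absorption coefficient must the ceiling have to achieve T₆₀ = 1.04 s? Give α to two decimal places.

From T₆₀ = 0.161·V/A, the target T₆₀ = 1.04 s needs A = 0.161·835/1.04 = 129.26 m².
Absorption from the other surfaces = 142·0.26 + 75·0.12 + 207·0.33 = 114.23 m², so the ceiling must supply 15.03 m² over 142 m².
α = 15.03/142 = 0.106.

0.11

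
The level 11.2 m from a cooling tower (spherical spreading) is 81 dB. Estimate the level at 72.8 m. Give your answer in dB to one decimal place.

Point-source attenuation: ΔL = 20·log₁₀(r₂/r₁) = 20·log₁₀(72.8/11.2) = 16.258 dB.
L₂ = 81 − 20·log₁₀(72.8/11.2) = 81 − 16.258 = 64.74 dB.

64.7 dB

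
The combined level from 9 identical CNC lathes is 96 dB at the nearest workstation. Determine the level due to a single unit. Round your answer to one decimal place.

Dividing the total intensity by 9 lowers the level by 10·log₁₀ 9 = 9.542 dB: L₁ = 96 − 9.542.

86.5 dB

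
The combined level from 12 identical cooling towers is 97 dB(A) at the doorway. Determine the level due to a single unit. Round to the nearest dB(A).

Dividing the total intensity by 12 lowers the level by 10·log₁₀ 12 = 10.792 dB: L₁ = 97 − 10.792.

86 dB(A)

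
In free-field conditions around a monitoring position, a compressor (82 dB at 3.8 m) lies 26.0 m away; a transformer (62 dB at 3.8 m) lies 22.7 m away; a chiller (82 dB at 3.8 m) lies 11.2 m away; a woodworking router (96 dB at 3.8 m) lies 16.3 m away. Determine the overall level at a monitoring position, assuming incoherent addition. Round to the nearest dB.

84 dB

Propagate each source to the receiver with L = L_ref − 20·log₁₀(r/r_ref), then add intensities.
compressor: 82 − 20·log₁₀(26.0/3.8) = 82 − 16.70 = 65.30 dB.
transformer: 62 − 20·log₁₀(22.7/3.8) = 62 − 15.52 = 46.48 dB.
chiller: 82 − 20·log₁₀(11.2/3.8) = 82 − 9.39 = 72.61 dB.
woodworking router: 96 − 20·log₁₀(16.3/3.8) = 96 − 12.65 = 83.35 dB.
Σ 10^(L/10) = 2.380e+08 → L_total = 10·log₁₀(2.380e+08) = 83.77 dB.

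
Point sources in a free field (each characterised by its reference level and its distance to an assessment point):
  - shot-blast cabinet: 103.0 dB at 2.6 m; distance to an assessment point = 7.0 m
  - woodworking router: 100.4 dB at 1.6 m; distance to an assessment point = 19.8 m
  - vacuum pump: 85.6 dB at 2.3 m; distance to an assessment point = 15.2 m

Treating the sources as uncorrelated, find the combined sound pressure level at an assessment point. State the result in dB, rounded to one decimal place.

Propagate each source to the receiver with L = L_ref − 20·log₁₀(r/r_ref), then add intensities.
shot-blast cabinet: 103.0 − 20·log₁₀(7.0/2.6) = 103.0 − 8.60 = 94.40 dB.
woodworking router: 100.4 − 20·log₁₀(19.8/1.6) = 100.4 − 21.85 = 78.55 dB.
vacuum pump: 85.6 − 20·log₁₀(15.2/2.3) = 85.6 − 16.40 = 69.20 dB.
Σ 10^(L/10) = 2.833e+09 → L_total = 10·log₁₀(2.833e+09) = 94.52 dB.

94.5 dB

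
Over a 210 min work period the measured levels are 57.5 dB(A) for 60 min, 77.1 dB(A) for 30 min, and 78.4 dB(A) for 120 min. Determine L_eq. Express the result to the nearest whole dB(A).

L_eq = 10·log₁₀[(1/T)·Σ tᵢ·10^(Lᵢ/10)] with T = 210 min.
Σ tᵢ·10^(Lᵢ/10) = 60·10^(57.5/10) + 30·10^(77.1/10) + 120·10^(78.4/10) = 9.874e+09.
L_eq = 10·log₁₀(9.874e+09/210) = 76.72 dB(A).

77 dB(A)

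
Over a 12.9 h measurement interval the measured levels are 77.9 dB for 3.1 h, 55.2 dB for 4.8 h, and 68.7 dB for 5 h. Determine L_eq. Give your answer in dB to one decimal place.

72.5 dB

Weight each interval's intensity by its duration and average over T = 12.9 h:
Σ tᵢ·10^(Lᵢ/10) = 3.1·10^(77.9/10) + 4.8·10^(55.2/10) + 5·10^(68.7/10) = 2.298e+08.
L_eq = 10·log₁₀(2.298e+08/12.9) = 72.51 dB.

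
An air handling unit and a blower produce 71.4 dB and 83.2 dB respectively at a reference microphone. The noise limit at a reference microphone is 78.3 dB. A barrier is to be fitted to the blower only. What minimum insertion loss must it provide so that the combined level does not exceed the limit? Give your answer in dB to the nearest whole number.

The untreated sources together contribute 10^(71.4/10) = 1.380e+07, i.e. 71.40 dB.
To meet 78.3 dB overall, the treated blower may contribute at most 10^(78.3/10) − 1.380e+07 = 5.380e+07, i.e. 77.31 dB.
Required insertion loss = 83.2 − 77.31 = 5.89 dB.

6 dB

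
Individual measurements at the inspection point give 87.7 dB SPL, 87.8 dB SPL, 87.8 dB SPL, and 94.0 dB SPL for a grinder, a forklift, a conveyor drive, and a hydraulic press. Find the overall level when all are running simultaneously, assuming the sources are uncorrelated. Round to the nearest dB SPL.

96 dB SPL

For uncorrelated sources the intensities add, so convert each level to linear form, sum, and take 10·log₁₀ of the total.
Σ 10^(L/10) = 10^(87.7/10) + 10^(87.8/10) + 10^(87.8/10) + 10^(94.0/10) = 4.306e+09.
L_total = 10·log₁₀(4.306e+09) = 96.34 dB SPL.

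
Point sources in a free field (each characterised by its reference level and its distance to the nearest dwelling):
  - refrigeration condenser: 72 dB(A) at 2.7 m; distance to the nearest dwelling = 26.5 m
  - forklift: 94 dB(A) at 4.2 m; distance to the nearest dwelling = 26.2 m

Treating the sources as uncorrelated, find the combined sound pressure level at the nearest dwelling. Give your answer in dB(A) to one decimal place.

78.1 dB(A)

Apply inverse-square spreading to bring every level to the receiver, then sum 10^(L/10).
refrigeration condenser: 72 − 20·log₁₀(26.5/2.7) = 72 − 19.84 = 52.16 dB(A).
forklift: 94 − 20·log₁₀(26.2/4.2) = 94 − 15.90 = 78.10 dB(A).
Σ 10^(L/10) = 6.471e+07 → L_total = 10·log₁₀(6.471e+07) = 78.11 dB(A).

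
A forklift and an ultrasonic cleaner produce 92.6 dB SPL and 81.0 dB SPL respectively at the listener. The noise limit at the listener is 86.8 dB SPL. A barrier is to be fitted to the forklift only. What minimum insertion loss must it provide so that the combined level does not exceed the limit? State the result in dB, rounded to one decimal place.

7.1 dB

The untreated sources together contribute 10^(81.0/10) = 1.259e+08, i.e. 81.00 dB SPL.
The limit corresponds to 10^(86.8/10) = 4.786e+08; subtracting the fixed part leaves 3.527e+08 for the forklift, i.e. 85.47 dB SPL.
So the forklift must be reduced from 92.6 to 85.47 dB SPL: IL = 7.13 dB.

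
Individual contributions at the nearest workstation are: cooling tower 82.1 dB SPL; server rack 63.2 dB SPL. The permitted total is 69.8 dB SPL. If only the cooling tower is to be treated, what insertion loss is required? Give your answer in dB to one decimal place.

Fixed contribution from the other source: Σ 10^(L/10) = 10^(63.2/10) = 2.089e+06 (63.20 dB SPL).
To meet 69.8 dB SPL overall, the treated cooling tower may contribute at most 10^(69.8/10) − 2.089e+06 = 7.461e+06, i.e. 68.73 dB SPL.
So the cooling tower must be reduced from 82.1 to 68.73 dB SPL: IL = 13.37 dB.

13.4 dB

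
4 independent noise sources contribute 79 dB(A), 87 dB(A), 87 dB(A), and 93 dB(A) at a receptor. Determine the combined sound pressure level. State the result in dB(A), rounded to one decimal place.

For uncorrelated sources the intensities add, so convert each level to linear form, sum, and take 10·log₁₀ of the total.
Σ 10^(L/10) = 10^(79/10) + 10^(87/10) + 10^(87/10) + 10^(93/10) = 3.077e+09.
L_total = 10·log₁₀(3.077e+09) = 94.88 dB(A).

94.9 dB(A)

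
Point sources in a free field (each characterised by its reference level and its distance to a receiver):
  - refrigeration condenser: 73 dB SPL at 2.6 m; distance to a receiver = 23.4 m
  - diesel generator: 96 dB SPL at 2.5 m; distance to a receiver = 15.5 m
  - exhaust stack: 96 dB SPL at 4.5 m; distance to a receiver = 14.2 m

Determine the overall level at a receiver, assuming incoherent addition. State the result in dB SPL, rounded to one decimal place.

87.0 dB SPL

First find each source's level at the receiver (point-source: −20·log₁₀(r/r_ref)), then combine on an intensity basis.
refrigeration condenser: 73 − 20·log₁₀(23.4/2.6) = 73 − 19.08 = 53.92 dB SPL.
diesel generator: 96 − 20·log₁₀(15.5/2.5) = 96 − 15.85 = 80.15 dB SPL.
exhaust stack: 96 − 20·log₁₀(14.2/4.5) = 96 − 9.98 = 86.02 dB SPL.
Σ 10^(L/10) = 5.036e+08 → L_total = 10·log₁₀(5.036e+08) = 87.02 dB SPL.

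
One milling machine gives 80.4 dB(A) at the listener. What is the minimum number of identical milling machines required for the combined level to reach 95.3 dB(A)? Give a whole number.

Need L₁ + 10·log₁₀ N ≥ 95.3, i.e. log₁₀ N ≥ 1.49.
N ≥ 10^(14.9/10) = 30.903, so N = 31.

31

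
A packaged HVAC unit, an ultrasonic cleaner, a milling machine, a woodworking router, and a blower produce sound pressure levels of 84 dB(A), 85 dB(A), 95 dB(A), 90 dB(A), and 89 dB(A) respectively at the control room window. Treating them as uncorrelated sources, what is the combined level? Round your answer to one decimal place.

Incoherent sources combine by intensity addition: L_total = 10·log₁₀(Σ 10^(L_i/10)).
Σ 10^(L/10) = 10^(84/10) + 10^(85/10) + 10^(95/10) + 10^(90/10) + 10^(89/10) = 5.524e+09.
L_total = 10·log₁₀(5.524e+09) = 97.42 dB(A).

97.4 dB(A)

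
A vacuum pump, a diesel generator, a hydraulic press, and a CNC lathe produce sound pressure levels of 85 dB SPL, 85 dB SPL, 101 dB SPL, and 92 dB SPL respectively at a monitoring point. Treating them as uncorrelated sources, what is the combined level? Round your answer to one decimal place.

101.7 dB SPL

For uncorrelated sources the intensities add, so convert each level to linear form, sum, and take 10·log₁₀ of the total.
Σ 10^(L/10) = 10^(85/10) + 10^(85/10) + 10^(101/10) + 10^(92/10) = 1.481e+10.
L_total = 10·log₁₀(1.481e+10) = 101.70 dB SPL.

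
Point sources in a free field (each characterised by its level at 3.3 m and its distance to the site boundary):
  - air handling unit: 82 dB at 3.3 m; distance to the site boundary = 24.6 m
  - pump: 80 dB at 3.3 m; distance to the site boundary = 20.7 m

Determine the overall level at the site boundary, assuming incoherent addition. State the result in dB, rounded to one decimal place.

First find each source's level at the receiver (point-source: −20·log₁₀(r/r_ref)), then combine on an intensity basis.
air handling unit: 82 − 20·log₁₀(24.6/3.3) = 82 − 17.45 = 64.55 dB.
pump: 80 − 20·log₁₀(20.7/3.3) = 80 − 15.95 = 64.05 dB.
Σ 10^(L/10) = 5.394e+06 → L_total = 10·log₁₀(5.394e+06) = 67.32 dB.

67.3 dB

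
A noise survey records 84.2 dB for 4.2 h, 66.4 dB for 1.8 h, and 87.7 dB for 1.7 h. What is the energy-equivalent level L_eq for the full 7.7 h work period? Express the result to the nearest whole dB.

Weight each interval's intensity by its duration and average over T = 7.7 h:
Σ tᵢ·10^(Lᵢ/10) = 4.2·10^(84.2/10) + 1.8·10^(66.4/10) + 1.7·10^(87.7/10) = 2.114e+09.
L_eq = 10·log₁₀(2.114e+09/7.7) = 84.39 dB.

84 dB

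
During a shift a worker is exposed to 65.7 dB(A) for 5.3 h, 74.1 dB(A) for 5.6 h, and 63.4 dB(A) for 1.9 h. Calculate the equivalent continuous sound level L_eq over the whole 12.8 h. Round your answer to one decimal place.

71.2 dB(A)

The energy average is taken in the linear domain: L_eq = 10·log₁₀[(Σ tᵢ·10^(Lᵢ/10))/T], T = 12.8 h.
Σ tᵢ·10^(Lᵢ/10) = 5.3·10^(65.7/10) + 5.6·10^(74.1/10) + 1.9·10^(63.4/10) = 1.678e+08.
L_eq = 10·log₁₀(1.678e+08/12.8) = 71.18 dB(A).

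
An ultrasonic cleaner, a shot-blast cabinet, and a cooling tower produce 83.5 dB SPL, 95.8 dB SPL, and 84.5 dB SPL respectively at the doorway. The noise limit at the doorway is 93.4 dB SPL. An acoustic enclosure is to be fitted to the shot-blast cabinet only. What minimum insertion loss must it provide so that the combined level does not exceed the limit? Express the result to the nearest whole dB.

4 dB

Fixed contribution from the other sources: Σ 10^(L/10) = 10^(83.5/10) + 10^(84.5/10) = 5.057e+08 (87.04 dB SPL).
The limit corresponds to 10^(93.4/10) = 2.188e+09; subtracting the fixed part leaves 1.682e+09 for the shot-blast cabinet, i.e. 92.26 dB SPL.
So the shot-blast cabinet must be reduced from 95.8 to 92.26 dB SPL: IL = 3.54 dB.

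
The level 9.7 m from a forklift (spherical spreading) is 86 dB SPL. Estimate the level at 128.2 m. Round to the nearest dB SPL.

64 dB SPL

Spherical spreading from a point source gives a 20·log₁₀(r₂/r₁) drop.
L₂ = 86 − 20·log₁₀(128.2/9.7) = 86 − 22.422 = 63.58 dB SPL.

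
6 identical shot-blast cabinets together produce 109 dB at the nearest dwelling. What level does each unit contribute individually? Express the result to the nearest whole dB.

6 equal contributions raise the level by 10·log₁₀ 6 = 7.782 dB, so each unit alone gives 109 − 7.782.

101 dB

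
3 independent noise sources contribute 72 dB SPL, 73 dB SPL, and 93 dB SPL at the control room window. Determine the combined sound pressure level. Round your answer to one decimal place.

Incoherent sources combine by intensity addition: L_total = 10·log₁₀(Σ 10^(L_i/10)).
Σ 10^(L/10) = 10^(72/10) + 10^(73/10) + 10^(93/10) = 2.031e+09.
L_total = 10·log₁₀(2.031e+09) = 93.08 dB SPL.

93.1 dB SPL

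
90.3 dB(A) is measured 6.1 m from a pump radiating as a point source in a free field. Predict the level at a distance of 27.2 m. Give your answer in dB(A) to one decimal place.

77.3 dB(A)

For a point source, L₂ = L₁ − 20·log₁₀(r₂/r₁).
L₂ = 90.3 − 20·log₁₀(27.2/6.1) = 90.3 − 12.985 = 77.32 dB(A).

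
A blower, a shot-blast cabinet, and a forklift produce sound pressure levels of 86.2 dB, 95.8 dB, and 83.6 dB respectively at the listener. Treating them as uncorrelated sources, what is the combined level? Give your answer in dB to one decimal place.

For uncorrelated sources the intensities add, so convert each level to linear form, sum, and take 10·log₁₀ of the total.
Σ 10^(L/10) = 10^(86.2/10) + 10^(95.8/10) + 10^(83.6/10) = 4.448e+09.
L_total = 10·log₁₀(4.448e+09) = 96.48 dB.

96.5 dB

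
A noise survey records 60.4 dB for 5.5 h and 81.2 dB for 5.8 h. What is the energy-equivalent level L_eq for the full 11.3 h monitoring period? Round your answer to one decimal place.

Weight each interval's intensity by its duration and average over T = 11.3 h:
Σ tᵢ·10^(Lᵢ/10) = 5.5·10^(60.4/10) + 5.8·10^(81.2/10) = 7.706e+08.
L_eq = 10·log₁₀(7.706e+08/11.3) = 78.34 dB.

78.3 dB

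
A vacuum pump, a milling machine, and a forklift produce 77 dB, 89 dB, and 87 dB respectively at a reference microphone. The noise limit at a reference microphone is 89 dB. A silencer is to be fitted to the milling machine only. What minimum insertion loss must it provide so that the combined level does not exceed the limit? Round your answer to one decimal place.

5.1 dB

Fixed contribution from the other sources: Σ 10^(L/10) = 10^(77/10) + 10^(87/10) = 5.513e+08 (87.41 dB).
The limit corresponds to 10^(89/10) = 7.943e+08; subtracting the fixed part leaves 2.430e+08 for the milling machine, i.e. 83.86 dB.
So the milling machine must be reduced from 89 to 83.86 dB: IL = 5.14 dB.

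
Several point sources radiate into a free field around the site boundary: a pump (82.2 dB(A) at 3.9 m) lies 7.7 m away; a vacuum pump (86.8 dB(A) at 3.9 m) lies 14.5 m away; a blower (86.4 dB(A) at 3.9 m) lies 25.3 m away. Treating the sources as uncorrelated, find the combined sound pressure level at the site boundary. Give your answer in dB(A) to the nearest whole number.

79 dB(A)

Propagate each source to the receiver with L = L_ref − 20·log₁₀(r/r_ref), then add intensities.
pump: 82.2 − 20·log₁₀(7.7/3.9) = 82.2 − 5.91 = 76.29 dB(A).
vacuum pump: 86.8 − 20·log₁₀(14.5/3.9) = 86.8 − 11.41 = 75.39 dB(A).
blower: 86.4 − 20·log₁₀(25.3/3.9) = 86.4 − 16.24 = 70.16 dB(A).
Σ 10^(L/10) = 8.757e+07 → L_total = 10·log₁₀(8.757e+07) = 79.42 dB(A).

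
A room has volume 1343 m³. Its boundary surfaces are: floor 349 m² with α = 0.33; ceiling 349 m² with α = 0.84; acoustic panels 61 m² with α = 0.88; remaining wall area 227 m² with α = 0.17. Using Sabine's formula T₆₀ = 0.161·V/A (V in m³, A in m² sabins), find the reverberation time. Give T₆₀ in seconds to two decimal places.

A = Σ Sᵢαᵢ = 349·0.33 + 349·0.84 + 61·0.88 + 227·0.17 = 500.60 m².
T₆₀ = 0.161 × 1343 / 500.60 = 0.432 s.

0.43 s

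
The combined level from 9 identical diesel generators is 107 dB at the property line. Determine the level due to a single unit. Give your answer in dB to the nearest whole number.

97 dB

Dividing the total intensity by 9 lowers the level by 10·log₁₀ 9 = 9.542 dB: L₁ = 107 − 9.542.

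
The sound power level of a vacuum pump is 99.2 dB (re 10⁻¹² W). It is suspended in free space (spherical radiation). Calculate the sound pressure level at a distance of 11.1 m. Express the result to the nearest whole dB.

L_p = L_w − 10·log₁₀(4π·r²) with r = 11.1 m.
4π·r² = 1548 m², 10·log₁₀ of that is 31.899 dB.
L_p = 99.2 − 31.899 = 67.30 dB.

67 dB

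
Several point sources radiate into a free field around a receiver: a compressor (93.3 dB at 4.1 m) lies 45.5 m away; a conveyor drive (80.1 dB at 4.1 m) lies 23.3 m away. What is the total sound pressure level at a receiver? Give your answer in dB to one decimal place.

73.1 dB

First find each source's level at the receiver (point-source: −20·log₁₀(r/r_ref)), then combine on an intensity basis.
compressor: 93.3 − 20·log₁₀(45.5/4.1) = 93.3 − 20.90 = 72.40 dB.
conveyor drive: 80.1 − 20·log₁₀(23.3/4.1) = 80.1 − 15.09 = 65.01 dB.
Σ 10^(L/10) = 2.053e+07 → L_total = 10·log₁₀(2.053e+07) = 73.12 dB.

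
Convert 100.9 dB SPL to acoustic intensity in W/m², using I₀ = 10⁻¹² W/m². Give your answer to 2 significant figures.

0.012 W/m²

I = I₀·10^(L/10) = 10⁻¹² × 10^(100.9/10) = 10^(-1.910).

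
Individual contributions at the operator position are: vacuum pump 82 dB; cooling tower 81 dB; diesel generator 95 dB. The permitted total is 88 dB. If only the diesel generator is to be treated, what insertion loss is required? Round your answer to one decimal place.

9.6 dB

Fixed contribution from the other sources: Σ 10^(L/10) = 10^(82/10) + 10^(81/10) = 2.844e+08 (84.54 dB).
The limit corresponds to 10^(88/10) = 6.310e+08; subtracting the fixed part leaves 3.466e+08 for the diesel generator, i.e. 85.40 dB.
So the diesel generator must be reduced from 95 to 85.40 dB: IL = 9.60 dB.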